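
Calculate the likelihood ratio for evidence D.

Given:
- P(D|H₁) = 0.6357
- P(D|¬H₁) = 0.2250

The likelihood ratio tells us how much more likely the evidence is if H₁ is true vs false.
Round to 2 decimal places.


Likelihood Ratio (LR) = P(D|H₁) / P(D|¬H₁)

LR = 0.6357 / 0.2250
   = 2.83

The evidence is 2.83 times more likely if H₁ is true than if H₁ is false.
LR > 1, so observing D raises the odds in favor of H₁.


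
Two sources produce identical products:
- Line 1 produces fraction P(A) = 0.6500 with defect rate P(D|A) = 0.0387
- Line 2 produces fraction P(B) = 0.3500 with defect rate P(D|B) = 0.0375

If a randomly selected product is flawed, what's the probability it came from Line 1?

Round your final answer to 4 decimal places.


Let A = from Line 1, D = flawed

Given:
- P(A) = 0.6500, P(B) = 0.3500
- P(D|A) = 0.0387, P(D|B) = 0.0375

Step 1: Find P(D)
P(D) = P(D|A)P(A) + P(D|B)P(B)
     = 0.0387 × 0.6500 + 0.0375 × 0.3500
     = 0.02515500 + 0.01312500
     = 0.03828000

Step 2: Apply Bayes' theorem
P(A|D) = P(D|A)P(A) / P(D)
       = 0.02515500 / 0.03828000
       = 0.6571


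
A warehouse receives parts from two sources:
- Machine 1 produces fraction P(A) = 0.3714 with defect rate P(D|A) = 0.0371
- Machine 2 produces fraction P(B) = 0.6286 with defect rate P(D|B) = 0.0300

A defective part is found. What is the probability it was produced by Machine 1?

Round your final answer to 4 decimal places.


Let A = from Machine 1, D = defective

Given:
- P(A) = 0.3714, P(B) = 0.6286
- P(D|A) = 0.0371, P(D|B) = 0.0300

Step 1: Find P(D)
P(D) = P(D|A)P(A) + P(D|B)P(B)
     = 0.0371 × 0.3714 + 0.0300 × 0.6286
     = 0.01377894 + 0.01885800
     = 0.03263694

Step 2: Apply Bayes' theorem
P(A|D) = P(D|A)P(A) / P(D)
       = 0.01377894 / 0.03263694
       = 0.4222


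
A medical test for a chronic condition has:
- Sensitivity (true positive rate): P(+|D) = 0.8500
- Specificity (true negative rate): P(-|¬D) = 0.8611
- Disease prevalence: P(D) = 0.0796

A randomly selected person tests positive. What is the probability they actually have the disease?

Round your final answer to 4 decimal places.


Let D = has disease, + = positive test

Given:
- P(D) = 0.0796 (prevalence)
- P(+|D) = 0.8500 (sensitivity)
- P(-|¬D) = 0.8611 (specificity)
- P(+|¬D) = 0.1389 (false positive rate = 1 - specificity)

Step 1: Find P(+)
P(+) = P(+|D)P(D) + P(+|¬D)P(¬D)
     = 0.8500 × 0.0796 + 0.1389 × 0.9204
     = 0.06766000 + 0.12784356
     = 0.19550356

Step 2: Apply Bayes' theorem for P(D|+)
P(D|+) = P(+|D)P(D) / P(+)
       = 0.06766000 / 0.19550356
       = 0.3461


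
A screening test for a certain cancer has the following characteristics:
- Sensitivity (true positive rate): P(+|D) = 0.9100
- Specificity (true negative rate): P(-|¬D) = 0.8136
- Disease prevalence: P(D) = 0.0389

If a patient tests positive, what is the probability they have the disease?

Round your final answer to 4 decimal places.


Let D = has disease, + = positive test

Given:
- P(D) = 0.0389 (prevalence)
- P(+|D) = 0.9100 (sensitivity)
- P(-|¬D) = 0.8136 (specificity)
- P(+|¬D) = 0.1864 (false positive rate = 1 - specificity)

Step 1: Find P(+)
P(+) = P(+|D)P(D) + P(+|¬D)P(¬D)
     = 0.9100 × 0.0389 + 0.1864 × 0.9611
     = 0.03539900 + 0.17914904
     = 0.21454804

Step 2: Apply Bayes' theorem for P(D|+)
P(D|+) = P(+|D)P(D) / P(+)
       = 0.03539900 / 0.21454804
       = 0.1650


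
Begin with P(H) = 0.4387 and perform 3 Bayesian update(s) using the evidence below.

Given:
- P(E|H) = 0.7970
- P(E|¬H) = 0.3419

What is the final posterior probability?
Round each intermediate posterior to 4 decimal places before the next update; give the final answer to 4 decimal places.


Sequential Bayesian updating:

Initial prior: P(H) = 0.4387

Update 1:
  P(E) = 0.7970 × 0.4387 + 0.3419 × 0.5613 = 0.34964390 + 0.19190847 = 0.54155237
  P(H|E) = 0.34964390 / 0.54155237 = 0.6456

Update 2:
  P(E) = 0.7970 × 0.6456 + 0.3419 × 0.3544 = 0.51454320 + 0.12116936 = 0.63571256
  P(H|E) = 0.51454320 / 0.63571256 = 0.8094

Update 3:
  P(E) = 0.7970 × 0.8094 + 0.3419 × 0.1906 = 0.64509180 + 0.06516614 = 0.71025794
  P(H|E) = 0.64509180 / 0.71025794 = 0.9083

Final posterior: 0.9083


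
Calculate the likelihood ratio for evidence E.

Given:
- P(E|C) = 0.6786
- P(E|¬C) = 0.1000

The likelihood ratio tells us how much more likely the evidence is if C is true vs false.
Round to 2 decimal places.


Likelihood Ratio (LR) = P(E|C) / P(E|¬C)

LR = 0.6786 / 0.1000
   = 6.79

The evidence is 6.79 times more likely if C is true than if C is false.
Since LR > 1, the evidence supports C over ¬C.


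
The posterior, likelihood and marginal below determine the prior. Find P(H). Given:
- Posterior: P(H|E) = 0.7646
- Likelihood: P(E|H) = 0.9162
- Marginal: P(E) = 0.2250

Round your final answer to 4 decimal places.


From Bayes' theorem: P(H|E) = P(E|H) × P(H) / P(E)

Rearranging for P(H):
P(H) = P(H|E) × P(E) / P(E|H)
     = 0.7646 × 0.2250 / 0.9162
     = 0.17203500 / 0.9162
     = 0.1878


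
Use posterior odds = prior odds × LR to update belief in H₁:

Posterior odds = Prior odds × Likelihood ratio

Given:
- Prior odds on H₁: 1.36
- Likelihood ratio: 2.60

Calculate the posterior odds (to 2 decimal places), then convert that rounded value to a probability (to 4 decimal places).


Step 1: Calculate posterior odds
Posterior odds = Prior odds × LR
               = 1.36 × 2.60
               = 3.54

Step 2: Convert to probability
P(H₁|E) = Posterior odds / (1 + Posterior odds)
       = 3.54 / (1 + 3.54)
       = 3.54 / 4.54
       = 0.7797

The evidence increased P(H₁) from 0.5763 to 0.7797.


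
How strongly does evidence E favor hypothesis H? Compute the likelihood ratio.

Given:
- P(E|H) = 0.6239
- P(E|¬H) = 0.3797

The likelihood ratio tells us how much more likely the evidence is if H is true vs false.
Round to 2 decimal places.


Likelihood Ratio (LR) = P(E|H) / P(E|¬H)

LR = 0.6239 / 0.3797
   = 1.64

The evidence is 1.64 times more likely if H is true than if H is false.
Since LR > 1, the evidence supports H over ¬H.


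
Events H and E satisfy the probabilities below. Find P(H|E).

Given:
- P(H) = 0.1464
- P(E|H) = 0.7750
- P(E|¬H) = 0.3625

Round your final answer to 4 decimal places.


Bayes' theorem: P(H|E) = P(E|H) × P(H) / P(E)

Step 1: Calculate P(E) using law of total probability
P(E) = P(E|H)P(H) + P(E|¬H)P(¬H)
     = 0.7750 × 0.1464 + 0.3625 × 0.8536
     = 0.11346000 + 0.30943000
     = 0.42289000

Step 2: Apply Bayes' theorem
P(H|E) = P(E|H) × P(H) / P(E)
       = 0.11346000 / 0.42289000
       = 0.2683


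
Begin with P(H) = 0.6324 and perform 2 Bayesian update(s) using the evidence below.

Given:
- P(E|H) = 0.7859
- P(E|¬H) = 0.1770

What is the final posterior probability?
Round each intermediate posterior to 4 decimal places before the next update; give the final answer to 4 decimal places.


Sequential Bayesian updating:

Initial prior: P(H) = 0.6324

Update 1:
  P(E) = 0.7859 × 0.6324 + 0.1770 × 0.3676 = 0.49700316 + 0.06506520 = 0.56206836
  P(H|E) = 0.49700316 / 0.56206836 = 0.8842

Update 2:
  P(E) = 0.7859 × 0.8842 + 0.1770 × 0.1158 = 0.69489278 + 0.02049660 = 0.71538938
  P(H|E) = 0.69489278 / 0.71538938 = 0.9713

Final posterior: 0.9713


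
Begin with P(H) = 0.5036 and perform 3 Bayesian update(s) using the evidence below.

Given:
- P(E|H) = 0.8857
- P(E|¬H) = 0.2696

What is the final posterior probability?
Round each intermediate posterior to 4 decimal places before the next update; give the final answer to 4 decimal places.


Sequential Bayesian updating:

Initial prior: P(H) = 0.5036

Update 1:
  P(E) = 0.8857 × 0.5036 + 0.2696 × 0.4964 = 0.44603852 + 0.13382944 = 0.57986796
  P(H|E) = 0.44603852 / 0.57986796 = 0.7692

Update 2:
  P(E) = 0.8857 × 0.7692 + 0.2696 × 0.2308 = 0.68128044 + 0.06222368 = 0.74350412
  P(H|E) = 0.68128044 / 0.74350412 = 0.9163

Update 3:
  P(E) = 0.8857 × 0.9163 + 0.2696 × 0.0837 = 0.81156691 + 0.02256552 = 0.83413243
  P(H|E) = 0.81156691 / 0.83413243 = 0.9729

Final posterior: 0.9729


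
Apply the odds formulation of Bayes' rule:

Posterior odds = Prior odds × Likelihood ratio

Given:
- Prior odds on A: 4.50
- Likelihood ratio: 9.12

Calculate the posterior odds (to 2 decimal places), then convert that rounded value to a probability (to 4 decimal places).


Step 1: Calculate posterior odds
Posterior odds = Prior odds × LR
               = 4.50 × 9.12
               = 41.04

Step 2: Convert to probability
P(A|E) = Posterior odds / (1 + Posterior odds)
       = 41.04 / (1 + 41.04)
       = 41.04 / 42.04
       = 0.9762

The evidence increased P(A) from 0.8182 to 0.9762.


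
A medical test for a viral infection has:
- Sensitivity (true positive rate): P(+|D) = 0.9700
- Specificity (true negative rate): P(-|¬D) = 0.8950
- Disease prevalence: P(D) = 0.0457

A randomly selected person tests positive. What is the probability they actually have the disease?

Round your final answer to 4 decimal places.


Let D = has disease, + = positive test

Given:
- P(D) = 0.0457 (prevalence)
- P(+|D) = 0.9700 (sensitivity)
- P(-|¬D) = 0.8950 (specificity)
- P(+|¬D) = 0.1050 (false positive rate = 1 - specificity)

Step 1: Find P(+)
P(+) = P(+|D)P(D) + P(+|¬D)P(¬D)
     = 0.9700 × 0.0457 + 0.1050 × 0.9543
     = 0.04432900 + 0.10020150
     = 0.14453050

Step 2: Apply Bayes' theorem for P(D|+)
P(D|+) = P(+|D)P(D) / P(+)
       = 0.04432900 / 0.14453050
       = 0.3067


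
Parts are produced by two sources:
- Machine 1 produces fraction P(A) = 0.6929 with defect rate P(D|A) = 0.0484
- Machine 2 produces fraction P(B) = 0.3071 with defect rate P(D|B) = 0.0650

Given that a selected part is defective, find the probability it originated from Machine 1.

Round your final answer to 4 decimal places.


Let A = from Machine 1, D = defective

Given:
- P(A) = 0.6929, P(B) = 0.3071
- P(D|A) = 0.0484, P(D|B) = 0.0650

Step 1: Find P(D)
P(D) = P(D|A)P(A) + P(D|B)P(B)
     = 0.0484 × 0.6929 + 0.0650 × 0.3071
     = 0.03353636 + 0.01996150
     = 0.05349786

Step 2: Apply Bayes' theorem
P(A|D) = P(D|A)P(A) / P(D)
       = 0.03353636 / 0.05349786
       = 0.6269


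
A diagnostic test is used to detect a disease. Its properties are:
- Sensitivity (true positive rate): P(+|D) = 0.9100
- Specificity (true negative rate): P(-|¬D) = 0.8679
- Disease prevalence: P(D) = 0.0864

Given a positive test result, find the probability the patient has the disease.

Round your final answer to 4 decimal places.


Let D = has disease, + = positive test

Given:
- P(D) = 0.0864 (prevalence)
- P(+|D) = 0.9100 (sensitivity)
- P(-|¬D) = 0.8679 (specificity)
- P(+|¬D) = 0.1321 (false positive rate = 1 - specificity)

Step 1: Find P(+)
P(+) = P(+|D)P(D) + P(+|¬D)P(¬D)
     = 0.9100 × 0.0864 + 0.1321 × 0.9136
     = 0.07862400 + 0.12068656
     = 0.19931056

Step 2: Apply Bayes' theorem for P(D|+)
P(D|+) = P(+|D)P(D) / P(+)
       = 0.07862400 / 0.19931056
       = 0.3945


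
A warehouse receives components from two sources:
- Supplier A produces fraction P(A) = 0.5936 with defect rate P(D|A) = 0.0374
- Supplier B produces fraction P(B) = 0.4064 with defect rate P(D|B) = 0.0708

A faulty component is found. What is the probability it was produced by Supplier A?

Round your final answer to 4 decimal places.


Let A = from Supplier A, D = faulty

Given:
- P(A) = 0.5936, P(B) = 0.4064
- P(D|A) = 0.0374, P(D|B) = 0.0708

Step 1: Find P(D)
P(D) = P(D|A)P(A) + P(D|B)P(B)
     = 0.0374 × 0.5936 + 0.0708 × 0.4064
     = 0.02220064 + 0.02877312
     = 0.05097376

Step 2: Apply Bayes' theorem
P(A|D) = P(D|A)P(A) / P(D)
       = 0.02220064 / 0.05097376
       = 0.4355


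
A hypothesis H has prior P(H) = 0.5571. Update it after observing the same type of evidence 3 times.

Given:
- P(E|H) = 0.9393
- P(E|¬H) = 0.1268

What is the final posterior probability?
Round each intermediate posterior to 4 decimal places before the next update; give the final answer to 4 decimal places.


Sequential Bayesian updating:

Initial prior: P(H) = 0.5571

Update 1:
  P(E) = 0.9393 × 0.5571 + 0.1268 × 0.4429 = 0.52328403 + 0.05615972 = 0.57944375
  P(H|E) = 0.52328403 / 0.57944375 = 0.9031

Update 2:
  P(E) = 0.9393 × 0.9031 + 0.1268 × 0.0969 = 0.84828183 + 0.01228692 = 0.86056875
  P(H|E) = 0.84828183 / 0.86056875 = 0.9857

Update 3:
  P(E) = 0.9393 × 0.9857 + 0.1268 × 0.0143 = 0.92586801 + 0.00181324 = 0.92768125
  P(H|E) = 0.92586801 / 0.92768125 = 0.9980

Final posterior: 0.9980


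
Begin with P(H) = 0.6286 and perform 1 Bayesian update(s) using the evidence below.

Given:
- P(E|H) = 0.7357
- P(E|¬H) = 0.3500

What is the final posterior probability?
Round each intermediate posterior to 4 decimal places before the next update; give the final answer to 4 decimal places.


Sequential Bayesian updating:

Initial prior: P(H) = 0.6286

Update 1:
  P(E) = 0.7357 × 0.6286 + 0.3500 × 0.3714 = 0.46246102 + 0.12999000 = 0.59245102
  P(H|E) = 0.46246102 / 0.59245102 = 0.7806

Final posterior: 0.7806


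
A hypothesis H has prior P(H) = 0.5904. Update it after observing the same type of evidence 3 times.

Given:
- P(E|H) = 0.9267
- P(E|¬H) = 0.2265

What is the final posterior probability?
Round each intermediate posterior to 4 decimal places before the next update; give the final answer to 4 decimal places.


Sequential Bayesian updating:

Initial prior: P(H) = 0.5904

Update 1:
  P(E) = 0.9267 × 0.5904 + 0.2265 × 0.4096 = 0.54712368 + 0.09277440 = 0.63989808
  P(H|E) = 0.54712368 / 0.63989808 = 0.8550

Update 2:
  P(E) = 0.9267 × 0.8550 + 0.2265 × 0.1450 = 0.79232850 + 0.03284250 = 0.82517100
  P(H|E) = 0.79232850 / 0.82517100 = 0.9602

Update 3:
  P(E) = 0.9267 × 0.9602 + 0.2265 × 0.0398 = 0.88981734 + 0.00901470 = 0.89883204
  P(H|E) = 0.88981734 / 0.89883204 = 0.9900

Final posterior: 0.9900


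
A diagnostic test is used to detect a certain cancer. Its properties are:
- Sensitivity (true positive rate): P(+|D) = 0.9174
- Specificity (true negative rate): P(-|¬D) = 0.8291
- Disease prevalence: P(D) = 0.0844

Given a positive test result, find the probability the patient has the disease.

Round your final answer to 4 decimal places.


Let D = has disease, + = positive test

Given:
- P(D) = 0.0844 (prevalence)
- P(+|D) = 0.9174 (sensitivity)
- P(-|¬D) = 0.8291 (specificity)
- P(+|¬D) = 0.1709 (false positive rate = 1 - specificity)

Step 1: Find P(+)
P(+) = P(+|D)P(D) + P(+|¬D)P(¬D)
     = 0.9174 × 0.0844 + 0.1709 × 0.9156
     = 0.07742856 + 0.15647604
     = 0.23390460

Step 2: Apply Bayes' theorem for P(D|+)
P(D|+) = P(+|D)P(D) / P(+)
       = 0.07742856 / 0.23390460
       = 0.3310


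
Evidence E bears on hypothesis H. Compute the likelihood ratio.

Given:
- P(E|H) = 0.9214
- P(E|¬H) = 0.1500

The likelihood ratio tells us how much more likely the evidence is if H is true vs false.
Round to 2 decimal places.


Likelihood Ratio (LR) = P(E|H) / P(E|¬H)

LR = 0.9214 / 0.1500
   = 6.14

The evidence is 6.14 times more likely if H is true than if H is false.
Since LR > 1, the evidence supports H over ¬H.


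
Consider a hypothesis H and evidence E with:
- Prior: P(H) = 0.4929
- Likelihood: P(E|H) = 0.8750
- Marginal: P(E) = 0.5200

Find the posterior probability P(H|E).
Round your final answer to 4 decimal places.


Using Bayes' theorem:

P(H|E) = P(E|H) × P(H) / P(E)
       = 0.8750 × 0.4929 / 0.5200
       = 0.43128750 / 0.5200
       = 0.8294

The evidence strengthens our belief in H.
Prior: 0.4929 → Posterior: 0.8294


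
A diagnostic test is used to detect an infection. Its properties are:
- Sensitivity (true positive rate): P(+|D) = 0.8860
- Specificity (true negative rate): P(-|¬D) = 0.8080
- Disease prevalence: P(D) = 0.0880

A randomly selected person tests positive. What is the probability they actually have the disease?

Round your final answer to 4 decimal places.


Let D = has disease, + = positive test

Given:
- P(D) = 0.0880 (prevalence)
- P(+|D) = 0.8860 (sensitivity)
- P(-|¬D) = 0.8080 (specificity)
- P(+|¬D) = 0.1920 (false positive rate = 1 - specificity)

Step 1: Find P(+)
P(+) = P(+|D)P(D) + P(+|¬D)P(¬D)
     = 0.8860 × 0.0880 + 0.1920 × 0.9120
     = 0.07796800 + 0.17510400
     = 0.25307200

Step 2: Apply Bayes' theorem for P(D|+)
P(D|+) = P(+|D)P(D) / P(+)
       = 0.07796800 / 0.25307200
       = 0.3081


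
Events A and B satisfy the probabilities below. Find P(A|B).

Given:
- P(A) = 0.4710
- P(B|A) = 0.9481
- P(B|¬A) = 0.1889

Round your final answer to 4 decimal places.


Bayes' theorem: P(A|B) = P(B|A) × P(A) / P(B)

Step 1: Calculate P(B) using law of total probability
P(B) = P(B|A)P(A) + P(B|¬A)P(¬A)
     = 0.9481 × 0.4710 + 0.1889 × 0.5290
     = 0.44655510 + 0.09992810
     = 0.54648320

Step 2: Apply Bayes' theorem
P(A|B) = P(B|A) × P(A) / P(B)
       = 0.44655510 / 0.54648320
       = 0.8171


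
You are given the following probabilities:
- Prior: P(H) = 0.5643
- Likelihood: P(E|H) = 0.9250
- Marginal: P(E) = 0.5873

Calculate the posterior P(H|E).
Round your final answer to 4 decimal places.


Using Bayes' theorem:

P(H|E) = P(E|H) × P(H) / P(E)
       = 0.9250 × 0.5643 / 0.5873
       = 0.52197750 / 0.5873
       = 0.8888

The evidence strengthens our belief in H.
Prior: 0.5643 → Posterior: 0.8888


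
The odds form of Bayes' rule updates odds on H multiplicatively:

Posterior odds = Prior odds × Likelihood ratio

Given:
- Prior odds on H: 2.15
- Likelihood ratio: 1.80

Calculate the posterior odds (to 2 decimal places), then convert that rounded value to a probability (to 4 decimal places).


Step 1: Calculate posterior odds
Posterior odds = Prior odds × LR
               = 2.15 × 1.80
               = 3.87

Step 2: Convert to probability
P(H|E) = Posterior odds / (1 + Posterior odds)
       = 3.87 / (1 + 3.87)
       = 3.87 / 4.87
       = 0.7947

The evidence increased P(H) from 0.6825 to 0.7947.


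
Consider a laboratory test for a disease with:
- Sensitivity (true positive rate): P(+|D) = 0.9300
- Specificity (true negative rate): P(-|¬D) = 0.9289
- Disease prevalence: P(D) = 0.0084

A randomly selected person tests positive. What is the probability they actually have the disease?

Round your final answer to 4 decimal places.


Let D = has disease, + = positive test

Given:
- P(D) = 0.0084 (prevalence)
- P(+|D) = 0.9300 (sensitivity)
- P(-|¬D) = 0.9289 (specificity)
- P(+|¬D) = 0.0711 (false positive rate = 1 - specificity)

Step 1: Find P(+)
P(+) = P(+|D)P(D) + P(+|¬D)P(¬D)
     = 0.9300 × 0.0084 + 0.0711 × 0.9916
     = 0.00781200 + 0.07050276
     = 0.07831476

Step 2: Apply Bayes' theorem for P(D|+)
P(D|+) = P(+|D)P(D) / P(+)
       = 0.00781200 / 0.07831476
       = 0.0998


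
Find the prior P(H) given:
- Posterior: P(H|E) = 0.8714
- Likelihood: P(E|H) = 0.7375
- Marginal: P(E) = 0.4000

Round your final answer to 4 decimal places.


From Bayes' theorem: P(H|E) = P(E|H) × P(H) / P(E)

Rearranging for P(H):
P(H) = P(H|E) × P(E) / P(E|H)
     = 0.8714 × 0.4000 / 0.7375
     = 0.34856000 / 0.7375
     = 0.4726


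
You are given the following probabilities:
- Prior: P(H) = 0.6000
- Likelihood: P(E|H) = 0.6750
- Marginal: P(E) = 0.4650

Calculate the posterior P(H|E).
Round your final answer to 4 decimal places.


Using Bayes' theorem:

P(H|E) = P(E|H) × P(H) / P(E)
       = 0.6750 × 0.6000 / 0.4650
       = 0.40500000 / 0.4650
       = 0.8710

The evidence strengthens our belief in H.
Prior: 0.6000 → Posterior: 0.8710


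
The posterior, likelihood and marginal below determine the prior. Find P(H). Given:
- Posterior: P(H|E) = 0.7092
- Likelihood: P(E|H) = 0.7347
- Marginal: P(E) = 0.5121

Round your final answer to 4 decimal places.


From Bayes' theorem: P(H|E) = P(E|H) × P(H) / P(E)

Rearranging for P(H):
P(H) = P(H|E) × P(E) / P(E|H)
     = 0.7092 × 0.5121 / 0.7347
     = 0.36318132 / 0.7347
     = 0.4943


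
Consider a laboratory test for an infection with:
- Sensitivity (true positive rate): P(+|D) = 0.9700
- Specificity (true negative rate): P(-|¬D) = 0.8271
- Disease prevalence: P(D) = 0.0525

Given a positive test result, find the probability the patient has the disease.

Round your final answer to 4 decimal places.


Let D = has disease, + = positive test

Given:
- P(D) = 0.0525 (prevalence)
- P(+|D) = 0.9700 (sensitivity)
- P(-|¬D) = 0.8271 (specificity)
- P(+|¬D) = 0.1729 (false positive rate = 1 - specificity)

Step 1: Find P(+)
P(+) = P(+|D)P(D) + P(+|¬D)P(¬D)
     = 0.9700 × 0.0525 + 0.1729 × 0.9475
     = 0.05092500 + 0.16382275
     = 0.21474775

Step 2: Apply Bayes' theorem for P(D|+)
P(D|+) = P(+|D)P(D) / P(+)
       = 0.05092500 / 0.21474775
       = 0.2371


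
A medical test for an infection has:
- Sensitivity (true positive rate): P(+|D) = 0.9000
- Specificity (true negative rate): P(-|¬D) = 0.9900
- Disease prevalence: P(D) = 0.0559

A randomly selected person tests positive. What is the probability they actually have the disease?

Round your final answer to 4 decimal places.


Let D = has disease, + = positive test

Given:
- P(D) = 0.0559 (prevalence)
- P(+|D) = 0.9000 (sensitivity)
- P(-|¬D) = 0.9900 (specificity)
- P(+|¬D) = 0.0100 (false positive rate = 1 - specificity)

Step 1: Find P(+)
P(+) = P(+|D)P(D) + P(+|¬D)P(¬D)
     = 0.9000 × 0.0559 + 0.0100 × 0.9441
     = 0.05031000 + 0.00944100
     = 0.05975100

Step 2: Apply Bayes' theorem for P(D|+)
P(D|+) = P(+|D)P(D) / P(+)
       = 0.05031000 / 0.05975100
       = 0.8420


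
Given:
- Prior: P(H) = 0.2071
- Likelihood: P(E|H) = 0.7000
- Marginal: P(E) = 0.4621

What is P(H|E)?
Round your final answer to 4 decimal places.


Using Bayes' theorem:

P(H|E) = P(E|H) × P(H) / P(E)
       = 0.7000 × 0.2071 / 0.4621
       = 0.14497000 / 0.4621
       = 0.3137

The evidence strengthens our belief in H.
Prior: 0.2071 → Posterior: 0.3137


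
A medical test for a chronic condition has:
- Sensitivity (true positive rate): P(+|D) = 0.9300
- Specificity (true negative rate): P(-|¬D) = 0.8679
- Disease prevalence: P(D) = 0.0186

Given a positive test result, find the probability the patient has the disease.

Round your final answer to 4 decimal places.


Let D = has disease, + = positive test

Given:
- P(D) = 0.0186 (prevalence)
- P(+|D) = 0.9300 (sensitivity)
- P(-|¬D) = 0.8679 (specificity)
- P(+|¬D) = 0.1321 (false positive rate = 1 - specificity)

Step 1: Find P(+)
P(+) = P(+|D)P(D) + P(+|¬D)P(¬D)
     = 0.9300 × 0.0186 + 0.1321 × 0.9814
     = 0.01729800 + 0.12964294
     = 0.14694094

Step 2: Apply Bayes' theorem for P(D|+)
P(D|+) = P(+|D)P(D) / P(+)
       = 0.01729800 / 0.14694094
       = 0.1177


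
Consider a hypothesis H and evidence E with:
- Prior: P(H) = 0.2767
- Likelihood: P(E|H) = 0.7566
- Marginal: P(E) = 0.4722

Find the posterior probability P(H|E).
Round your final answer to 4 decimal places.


Using Bayes' theorem:

P(H|E) = P(E|H) × P(H) / P(E)
       = 0.7566 × 0.2767 / 0.4722
       = 0.20935122 / 0.4722
       = 0.4434

The evidence strengthens our belief in H.
Prior: 0.2767 → Posterior: 0.4434


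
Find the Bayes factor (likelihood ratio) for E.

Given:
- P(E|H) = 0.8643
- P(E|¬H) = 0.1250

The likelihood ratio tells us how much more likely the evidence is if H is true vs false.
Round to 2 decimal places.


Likelihood Ratio (LR) = P(E|H) / P(E|¬H)

LR = 0.8643 / 0.1250
   = 6.91

The evidence is 6.91 times more likely if H is true than if H is false.
LR > 1, so observing E raises the odds in favor of H.


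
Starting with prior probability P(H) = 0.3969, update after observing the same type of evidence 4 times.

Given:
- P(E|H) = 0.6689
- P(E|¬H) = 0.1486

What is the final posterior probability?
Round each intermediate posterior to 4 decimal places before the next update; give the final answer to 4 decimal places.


Sequential Bayesian updating:

Initial prior: P(H) = 0.3969

Update 1:
  P(E) = 0.6689 × 0.3969 + 0.1486 × 0.6031 = 0.26548641 + 0.08962066 = 0.35510707
  P(H|E) = 0.26548641 / 0.35510707 = 0.7476

Update 2:
  P(E) = 0.6689 × 0.7476 + 0.1486 × 0.2524 = 0.50006964 + 0.03750664 = 0.53757628
  P(H|E) = 0.50006964 / 0.53757628 = 0.9302

Update 3:
  P(E) = 0.6689 × 0.9302 + 0.1486 × 0.0698 = 0.62221078 + 0.01037228 = 0.63258306
  P(H|E) = 0.62221078 / 0.63258306 = 0.9836

Update 4:
  P(E) = 0.6689 × 0.9836 + 0.1486 × 0.0164 = 0.65793004 + 0.00243704 = 0.66036708
  P(H|E) = 0.65793004 / 0.66036708 = 0.9963

Final posterior: 0.9963


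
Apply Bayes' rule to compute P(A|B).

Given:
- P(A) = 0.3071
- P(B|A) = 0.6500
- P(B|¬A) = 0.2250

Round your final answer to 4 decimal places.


Bayes' theorem: P(A|B) = P(B|A) × P(A) / P(B)

Step 1: Calculate P(B) using law of total probability
P(B) = P(B|A)P(A) + P(B|¬A)P(¬A)
     = 0.6500 × 0.3071 + 0.2250 × 0.6929
     = 0.19961500 + 0.15590250
     = 0.35551750

Step 2: Apply Bayes' theorem
P(A|B) = P(B|A) × P(A) / P(B)
       = 0.19961500 / 0.35551750
       = 0.5615


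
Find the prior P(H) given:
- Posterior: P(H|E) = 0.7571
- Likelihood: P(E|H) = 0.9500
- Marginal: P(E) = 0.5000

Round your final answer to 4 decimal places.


From Bayes' theorem: P(H|E) = P(E|H) × P(H) / P(E)

Rearranging for P(H):
P(H) = P(H|E) × P(E) / P(E|H)
     = 0.7571 × 0.5000 / 0.9500
     = 0.37855000 / 0.9500
     = 0.3985


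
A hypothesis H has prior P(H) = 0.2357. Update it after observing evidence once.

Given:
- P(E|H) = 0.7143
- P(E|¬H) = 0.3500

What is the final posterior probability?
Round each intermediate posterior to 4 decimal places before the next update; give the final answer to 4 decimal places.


Sequential Bayesian updating:

Initial prior: P(H) = 0.2357

Update 1:
  P(E) = 0.7143 × 0.2357 + 0.3500 × 0.7643 = 0.16836051 + 0.26750500 = 0.43586551
  P(H|E) = 0.16836051 / 0.43586551 = 0.3863

Final posterior: 0.3863


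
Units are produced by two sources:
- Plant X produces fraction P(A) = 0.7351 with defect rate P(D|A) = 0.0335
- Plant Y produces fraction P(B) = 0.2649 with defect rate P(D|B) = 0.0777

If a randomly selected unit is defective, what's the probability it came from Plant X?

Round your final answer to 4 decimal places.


Let A = from Plant X, D = defective

Given:
- P(A) = 0.7351, P(B) = 0.2649
- P(D|A) = 0.0335, P(D|B) = 0.0777

Step 1: Find P(D)
P(D) = P(D|A)P(A) + P(D|B)P(B)
     = 0.0335 × 0.7351 + 0.0777 × 0.2649
     = 0.02462585 + 0.02058273
     = 0.04520858

Step 2: Apply Bayes' theorem
P(A|D) = P(D|A)P(A) / P(D)
       = 0.02462585 / 0.04520858
       = 0.5447


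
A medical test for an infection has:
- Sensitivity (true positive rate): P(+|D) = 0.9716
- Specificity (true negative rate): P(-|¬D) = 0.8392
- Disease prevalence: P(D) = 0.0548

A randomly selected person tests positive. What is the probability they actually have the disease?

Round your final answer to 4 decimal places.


Let D = has disease, + = positive test

Given:
- P(D) = 0.0548 (prevalence)
- P(+|D) = 0.9716 (sensitivity)
- P(-|¬D) = 0.8392 (specificity)
- P(+|¬D) = 0.1608 (false positive rate = 1 - specificity)

Step 1: Find P(+)
P(+) = P(+|D)P(D) + P(+|¬D)P(¬D)
     = 0.9716 × 0.0548 + 0.1608 × 0.9452
     = 0.05324368 + 0.15198816
     = 0.20523184

Step 2: Apply Bayes' theorem for P(D|+)
P(D|+) = P(+|D)P(D) / P(+)
       = 0.05324368 / 0.20523184
       = 0.2594


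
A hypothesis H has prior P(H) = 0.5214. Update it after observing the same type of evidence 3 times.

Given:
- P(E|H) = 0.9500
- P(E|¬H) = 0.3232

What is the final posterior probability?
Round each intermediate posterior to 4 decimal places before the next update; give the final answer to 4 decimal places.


Sequential Bayesian updating:

Initial prior: P(H) = 0.5214

Update 1:
  P(E) = 0.9500 × 0.5214 + 0.3232 × 0.4786 = 0.49533000 + 0.15468352 = 0.65001352
  P(H|E) = 0.49533000 / 0.65001352 = 0.7620

Update 2:
  P(E) = 0.9500 × 0.7620 + 0.3232 × 0.2380 = 0.72390000 + 0.07692160 = 0.80082160
  P(H|E) = 0.72390000 / 0.80082160 = 0.9039

Update 3:
  P(E) = 0.9500 × 0.9039 + 0.3232 × 0.0961 = 0.85870500 + 0.03105952 = 0.88976452
  P(H|E) = 0.85870500 / 0.88976452 = 0.9651

Final posterior: 0.9651


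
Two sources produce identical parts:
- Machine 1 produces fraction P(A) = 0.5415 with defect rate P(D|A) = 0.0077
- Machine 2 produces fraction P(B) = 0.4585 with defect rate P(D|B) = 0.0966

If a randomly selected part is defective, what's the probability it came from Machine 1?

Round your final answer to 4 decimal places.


Let A = from Machine 1, D = defective

Given:
- P(A) = 0.5415, P(B) = 0.4585
- P(D|A) = 0.0077, P(D|B) = 0.0966

Step 1: Find P(D)
P(D) = P(D|A)P(A) + P(D|B)P(B)
     = 0.0077 × 0.5415 + 0.0966 × 0.4585
     = 0.00416955 + 0.04429110
     = 0.04846065

Step 2: Apply Bayes' theorem
P(A|D) = P(D|A)P(A) / P(D)
       = 0.00416955 / 0.04846065
       = 0.0860


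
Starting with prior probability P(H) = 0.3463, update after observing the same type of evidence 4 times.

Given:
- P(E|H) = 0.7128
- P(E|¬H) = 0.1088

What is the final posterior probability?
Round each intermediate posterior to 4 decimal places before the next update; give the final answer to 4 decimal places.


Sequential Bayesian updating:

Initial prior: P(H) = 0.3463

Update 1:
  P(E) = 0.7128 × 0.3463 + 0.1088 × 0.6537 = 0.24684264 + 0.07112256 = 0.31796520
  P(H|E) = 0.24684264 / 0.31796520 = 0.7763

Update 2:
  P(E) = 0.7128 × 0.7763 + 0.1088 × 0.2237 = 0.55334664 + 0.02433856 = 0.57768520
  P(H|E) = 0.55334664 / 0.57768520 = 0.9579

Update 3:
  P(E) = 0.7128 × 0.9579 + 0.1088 × 0.0421 = 0.68279112 + 0.00458048 = 0.68737160
  P(H|E) = 0.68279112 / 0.68737160 = 0.9933

Update 4:
  P(E) = 0.7128 × 0.9933 + 0.1088 × 0.0067 = 0.70802424 + 0.00072896 = 0.70875320
  P(H|E) = 0.70802424 / 0.70875320 = 0.9990

Final posterior: 0.9990


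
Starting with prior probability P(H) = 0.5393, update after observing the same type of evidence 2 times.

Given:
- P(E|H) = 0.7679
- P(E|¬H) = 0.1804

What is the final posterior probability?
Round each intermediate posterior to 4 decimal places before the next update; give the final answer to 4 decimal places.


Sequential Bayesian updating:

Initial prior: P(H) = 0.5393

Update 1:
  P(E) = 0.7679 × 0.5393 + 0.1804 × 0.4607 = 0.41412847 + 0.08311028 = 0.49723875
  P(H|E) = 0.41412847 / 0.49723875 = 0.8329

Update 2:
  P(E) = 0.7679 × 0.8329 + 0.1804 × 0.1671 = 0.63958391 + 0.03014484 = 0.66972875
  P(H|E) = 0.63958391 / 0.66972875 = 0.9550

Final posterior: 0.9550


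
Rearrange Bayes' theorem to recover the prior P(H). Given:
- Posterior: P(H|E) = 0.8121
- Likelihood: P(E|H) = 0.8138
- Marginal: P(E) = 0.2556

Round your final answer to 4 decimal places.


From Bayes' theorem: P(H|E) = P(E|H) × P(H) / P(E)

Rearranging for P(H):
P(H) = P(H|E) × P(E) / P(E|H)
     = 0.8121 × 0.2556 / 0.8138
     = 0.20757276 / 0.8138
     = 0.2551


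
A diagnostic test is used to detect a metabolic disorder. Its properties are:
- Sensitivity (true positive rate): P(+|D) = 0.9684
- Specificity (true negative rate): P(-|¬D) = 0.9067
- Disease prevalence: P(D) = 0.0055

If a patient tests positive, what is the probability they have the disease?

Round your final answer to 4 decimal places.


Let D = has disease, + = positive test

Given:
- P(D) = 0.0055 (prevalence)
- P(+|D) = 0.9684 (sensitivity)
- P(-|¬D) = 0.9067 (specificity)
- P(+|¬D) = 0.0933 (false positive rate = 1 - specificity)

Step 1: Find P(+)
P(+) = P(+|D)P(D) + P(+|¬D)P(¬D)
     = 0.9684 × 0.0055 + 0.0933 × 0.9945
     = 0.00532620 + 0.09278685
     = 0.09811305

Step 2: Apply Bayes' theorem for P(D|+)
P(D|+) = P(+|D)P(D) / P(+)
       = 0.00532620 / 0.09811305
       = 0.0543


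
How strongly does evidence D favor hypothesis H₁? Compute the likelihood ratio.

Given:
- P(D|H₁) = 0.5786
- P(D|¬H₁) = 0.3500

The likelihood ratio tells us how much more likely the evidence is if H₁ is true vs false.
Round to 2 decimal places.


Likelihood Ratio (LR) = P(D|H₁) / P(D|¬H₁)

LR = 0.5786 / 0.3500
   = 1.65

The evidence is 1.65 times more likely if H₁ is true than if H₁ is false.
Because LR exceeds 1, D is evidence for H₁.


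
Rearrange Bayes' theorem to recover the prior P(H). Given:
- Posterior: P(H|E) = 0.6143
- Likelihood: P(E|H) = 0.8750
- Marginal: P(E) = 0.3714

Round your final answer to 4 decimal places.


From Bayes' theorem: P(H|E) = P(E|H) × P(H) / P(E)

Rearranging for P(H):
P(H) = P(H|E) × P(E) / P(E|H)
     = 0.6143 × 0.3714 / 0.8750
     = 0.22815102 / 0.8750
     = 0.2607


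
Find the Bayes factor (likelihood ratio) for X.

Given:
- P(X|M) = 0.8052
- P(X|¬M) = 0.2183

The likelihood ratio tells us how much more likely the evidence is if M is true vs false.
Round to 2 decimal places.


Likelihood Ratio (LR) = P(X|M) / P(X|¬M)

LR = 0.8052 / 0.2183
   = 3.69

The evidence is 3.69 times more likely if M is true than if M is false.
Because LR exceeds 1, X is evidence for M.


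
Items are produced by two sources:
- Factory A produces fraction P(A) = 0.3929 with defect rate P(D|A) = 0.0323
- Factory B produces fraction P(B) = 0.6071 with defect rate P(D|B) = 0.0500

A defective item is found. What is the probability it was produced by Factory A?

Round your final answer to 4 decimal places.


Let A = from Factory A, D = defective

Given:
- P(A) = 0.3929, P(B) = 0.6071
- P(D|A) = 0.0323, P(D|B) = 0.0500

Step 1: Find P(D)
P(D) = P(D|A)P(A) + P(D|B)P(B)
     = 0.0323 × 0.3929 + 0.0500 × 0.6071
     = 0.01269067 + 0.03035500
     = 0.04304567

Step 2: Apply Bayes' theorem
P(A|D) = P(D|A)P(A) / P(D)
       = 0.01269067 / 0.04304567
       = 0.2948


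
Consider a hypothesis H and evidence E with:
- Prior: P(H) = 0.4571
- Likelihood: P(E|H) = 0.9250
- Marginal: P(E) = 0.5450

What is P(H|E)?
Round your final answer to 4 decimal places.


Using Bayes' theorem:

P(H|E) = P(E|H) × P(H) / P(E)
       = 0.9250 × 0.4571 / 0.5450
       = 0.42281750 / 0.5450
       = 0.7758

The evidence strengthens our belief in H.
Prior: 0.4571 → Posterior: 0.7758


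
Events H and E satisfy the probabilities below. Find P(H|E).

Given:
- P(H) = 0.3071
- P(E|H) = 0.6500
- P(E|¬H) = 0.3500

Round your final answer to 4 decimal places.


Bayes' theorem: P(H|E) = P(E|H) × P(H) / P(E)

Step 1: Calculate P(E) using law of total probability
P(E) = P(E|H)P(H) + P(E|¬H)P(¬H)
     = 0.6500 × 0.3071 + 0.3500 × 0.6929
     = 0.19961500 + 0.24251500
     = 0.44213000

Step 2: Apply Bayes' theorem
P(H|E) = P(E|H) × P(H) / P(E)
       = 0.19961500 / 0.44213000
       = 0.4515


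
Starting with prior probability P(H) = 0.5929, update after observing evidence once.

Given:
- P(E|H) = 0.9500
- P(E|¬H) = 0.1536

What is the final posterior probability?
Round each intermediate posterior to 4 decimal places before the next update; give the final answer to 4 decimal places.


Sequential Bayesian updating:

Initial prior: P(H) = 0.5929

Update 1:
  P(E) = 0.9500 × 0.5929 + 0.1536 × 0.4071 = 0.56325500 + 0.06253056 = 0.62578556
  P(H|E) = 0.56325500 / 0.62578556 = 0.9001

Final posterior: 0.9001


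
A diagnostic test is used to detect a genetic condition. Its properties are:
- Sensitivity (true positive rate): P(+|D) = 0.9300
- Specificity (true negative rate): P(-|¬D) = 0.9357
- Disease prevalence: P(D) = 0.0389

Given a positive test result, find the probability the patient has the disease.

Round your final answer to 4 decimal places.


Let D = has disease, + = positive test

Given:
- P(D) = 0.0389 (prevalence)
- P(+|D) = 0.9300 (sensitivity)
- P(-|¬D) = 0.9357 (specificity)
- P(+|¬D) = 0.0643 (false positive rate = 1 - specificity)

Step 1: Find P(+)
P(+) = P(+|D)P(D) + P(+|¬D)P(¬D)
     = 0.9300 × 0.0389 + 0.0643 × 0.9611
     = 0.03617700 + 0.06179873
     = 0.09797573

Step 2: Apply Bayes' theorem for P(D|+)
P(D|+) = P(+|D)P(D) / P(+)
       = 0.03617700 / 0.09797573
       = 0.3692


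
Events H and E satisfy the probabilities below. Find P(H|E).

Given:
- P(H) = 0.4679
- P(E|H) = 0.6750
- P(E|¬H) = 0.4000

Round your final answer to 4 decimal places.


Bayes' theorem: P(H|E) = P(E|H) × P(H) / P(E)

Step 1: Calculate P(E) using law of total probability
P(E) = P(E|H)P(H) + P(E|¬H)P(¬H)
     = 0.6750 × 0.4679 + 0.4000 × 0.5321
     = 0.31583250 + 0.21284000
     = 0.52867250

Step 2: Apply Bayes' theorem
P(H|E) = P(E|H) × P(H) / P(E)
       = 0.31583250 / 0.52867250
       = 0.5974


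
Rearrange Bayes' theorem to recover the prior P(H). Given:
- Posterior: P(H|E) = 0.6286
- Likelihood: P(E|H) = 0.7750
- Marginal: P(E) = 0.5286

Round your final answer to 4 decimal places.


From Bayes' theorem: P(H|E) = P(E|H) × P(H) / P(E)

Rearranging for P(H):
P(H) = P(H|E) × P(E) / P(E|H)
     = 0.6286 × 0.5286 / 0.7750
     = 0.33227796 / 0.7750
     = 0.4287


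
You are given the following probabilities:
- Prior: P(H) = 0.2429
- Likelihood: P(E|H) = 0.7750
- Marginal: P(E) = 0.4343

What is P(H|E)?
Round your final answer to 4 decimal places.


Using Bayes' theorem:

P(H|E) = P(E|H) × P(H) / P(E)
       = 0.7750 × 0.2429 / 0.4343
       = 0.18824750 / 0.4343
       = 0.4335

The evidence strengthens our belief in H.
Prior: 0.2429 → Posterior: 0.4335


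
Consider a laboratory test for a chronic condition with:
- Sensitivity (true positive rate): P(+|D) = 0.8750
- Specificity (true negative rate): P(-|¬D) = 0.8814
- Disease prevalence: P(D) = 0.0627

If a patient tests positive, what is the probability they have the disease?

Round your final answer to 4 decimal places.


Let D = has disease, + = positive test

Given:
- P(D) = 0.0627 (prevalence)
- P(+|D) = 0.8750 (sensitivity)
- P(-|¬D) = 0.8814 (specificity)
- P(+|¬D) = 0.1186 (false positive rate = 1 - specificity)

Step 1: Find P(+)
P(+) = P(+|D)P(D) + P(+|¬D)P(¬D)
     = 0.8750 × 0.0627 + 0.1186 × 0.9373
     = 0.05486250 + 0.11116378
     = 0.16602628

Step 2: Apply Bayes' theorem for P(D|+)
P(D|+) = P(+|D)P(D) / P(+)
       = 0.05486250 / 0.16602628
       = 0.3304


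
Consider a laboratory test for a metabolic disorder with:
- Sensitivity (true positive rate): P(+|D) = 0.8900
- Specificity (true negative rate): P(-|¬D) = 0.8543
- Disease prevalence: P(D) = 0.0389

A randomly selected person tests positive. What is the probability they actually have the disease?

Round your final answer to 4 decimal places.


Let D = has disease, + = positive test

Given:
- P(D) = 0.0389 (prevalence)
- P(+|D) = 0.8900 (sensitivity)
- P(-|¬D) = 0.8543 (specificity)
- P(+|¬D) = 0.1457 (false positive rate = 1 - specificity)

Step 1: Find P(+)
P(+) = P(+|D)P(D) + P(+|¬D)P(¬D)
     = 0.8900 × 0.0389 + 0.1457 × 0.9611
     = 0.03462100 + 0.14003227
     = 0.17465327

Step 2: Apply Bayes' theorem for P(D|+)
P(D|+) = P(+|D)P(D) / P(+)
       = 0.03462100 / 0.17465327
       = 0.1982


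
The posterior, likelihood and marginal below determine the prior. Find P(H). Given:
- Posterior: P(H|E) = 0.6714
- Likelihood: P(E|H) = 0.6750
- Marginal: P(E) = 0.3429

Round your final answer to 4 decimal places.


From Bayes' theorem: P(H|E) = P(E|H) × P(H) / P(E)

Rearranging for P(H):
P(H) = P(H|E) × P(E) / P(E|H)
     = 0.6714 × 0.3429 / 0.6750
     = 0.23022306 / 0.6750
     = 0.3411


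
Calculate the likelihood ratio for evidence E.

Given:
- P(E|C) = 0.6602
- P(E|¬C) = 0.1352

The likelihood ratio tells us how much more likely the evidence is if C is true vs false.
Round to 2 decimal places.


Likelihood Ratio (LR) = P(E|C) / P(E|¬C)

LR = 0.6602 / 0.1352
   = 4.88

The evidence is 4.88 times more likely if C is true than if C is false.
Because LR exceeds 1, E is evidence for C.


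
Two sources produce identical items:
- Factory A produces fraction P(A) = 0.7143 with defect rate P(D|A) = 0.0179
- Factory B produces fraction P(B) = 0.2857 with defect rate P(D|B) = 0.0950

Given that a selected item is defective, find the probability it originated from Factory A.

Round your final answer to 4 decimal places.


Let A = from Factory A, D = defective

Given:
- P(A) = 0.7143, P(B) = 0.2857
- P(D|A) = 0.0179, P(D|B) = 0.0950

Step 1: Find P(D)
P(D) = P(D|A)P(A) + P(D|B)P(B)
     = 0.0179 × 0.7143 + 0.0950 × 0.2857
     = 0.01278597 + 0.02714150
     = 0.03992747

Step 2: Apply Bayes' theorem
P(A|D) = P(D|A)P(A) / P(D)
       = 0.01278597 / 0.03992747
       = 0.3202
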